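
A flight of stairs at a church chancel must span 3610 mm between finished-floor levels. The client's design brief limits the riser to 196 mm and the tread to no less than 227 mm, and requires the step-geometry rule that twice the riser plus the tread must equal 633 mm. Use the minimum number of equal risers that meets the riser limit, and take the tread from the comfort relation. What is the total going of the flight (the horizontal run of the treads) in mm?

3610 / 196 = 18.42, so 19 risers are needed.
Riser R = 3610 / 19 = 190 mm, within the 196 mm limit.
From 2R + T = 633: T = 633 − 380 = 253 mm.
Going = (19 − 1) × 253 = 4554 mm.

4554 mm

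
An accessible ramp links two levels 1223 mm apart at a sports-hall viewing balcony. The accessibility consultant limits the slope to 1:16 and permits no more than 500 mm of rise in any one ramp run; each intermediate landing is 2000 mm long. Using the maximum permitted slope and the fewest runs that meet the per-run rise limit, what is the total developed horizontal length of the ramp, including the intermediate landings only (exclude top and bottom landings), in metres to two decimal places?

1223 / 500 = 2.45, so 3 ramp runs are needed. That means 2 intermediate landings.
Ramp run (horizontal) at 1:16: 1223 × 16 = 19568 mm.
2 intermediate landings contribute 2 × 2000 = 4000 mm.
Total developed length = 19568 + 4000 = 23568 mm.
= 23.57 m.

23.57 m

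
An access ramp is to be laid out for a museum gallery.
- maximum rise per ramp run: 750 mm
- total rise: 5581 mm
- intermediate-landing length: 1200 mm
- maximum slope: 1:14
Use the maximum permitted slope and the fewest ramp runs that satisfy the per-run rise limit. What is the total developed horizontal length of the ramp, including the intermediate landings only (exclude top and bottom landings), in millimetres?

⌈5581/750⌉ = 8 ramp runs. That means 7 intermediate landings.
Horizontal run for 5581 mm of rise at 1:14 is 5581 × 14 = 78134 mm.
7 intermediate landings contribute 7 × 1200 = 8400 mm.
Total developed length = 78134 + 8400 = 86534 mm.

86534 mm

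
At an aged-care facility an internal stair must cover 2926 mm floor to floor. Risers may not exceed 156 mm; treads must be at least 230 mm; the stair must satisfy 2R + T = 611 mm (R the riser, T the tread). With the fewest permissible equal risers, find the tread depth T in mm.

2926 / 156 = 18.76, so 19 risers are needed.
Each riser is 2926/19 = 154 mm (≤ 156 mm).
From 2R + T = 611: T = 611 − 308 = 303 mm.

303 mm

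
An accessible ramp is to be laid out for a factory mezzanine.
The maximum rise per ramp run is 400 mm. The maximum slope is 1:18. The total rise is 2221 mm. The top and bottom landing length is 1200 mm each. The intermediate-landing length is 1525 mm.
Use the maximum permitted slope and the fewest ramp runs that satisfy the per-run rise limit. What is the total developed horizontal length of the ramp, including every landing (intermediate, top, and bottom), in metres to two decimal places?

50.00 m

2221 / 400 = 5.55, so 6 ramp runs are needed. That means 5 intermediate landings.
Horizontal run for 2221 mm of rise at 1:18 is 2221 × 18 = 39978 mm.
5 intermediate landings contribute 5 × 1525 = 7625 mm.
Top and bottom landings: 2 × 1200 = 2400 mm.
Total = 39978 + 7625 + 2400 = 50003 mm.
= 50.00 m.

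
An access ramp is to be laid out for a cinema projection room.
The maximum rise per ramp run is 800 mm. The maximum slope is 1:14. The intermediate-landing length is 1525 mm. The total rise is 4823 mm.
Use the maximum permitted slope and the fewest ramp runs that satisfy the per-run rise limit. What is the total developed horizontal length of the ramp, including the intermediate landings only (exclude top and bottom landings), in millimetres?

4823 / 800 = 6.03, so 7 ramp runs are needed. That means 6 intermediate landings.
Ramp run (horizontal) at 1:14: 4823 × 14 = 67522 mm.
6 intermediate landings contribute 6 × 1525 = 9150 mm.
Total developed length = 67522 + 9150 = 76672 mm.

76672 mm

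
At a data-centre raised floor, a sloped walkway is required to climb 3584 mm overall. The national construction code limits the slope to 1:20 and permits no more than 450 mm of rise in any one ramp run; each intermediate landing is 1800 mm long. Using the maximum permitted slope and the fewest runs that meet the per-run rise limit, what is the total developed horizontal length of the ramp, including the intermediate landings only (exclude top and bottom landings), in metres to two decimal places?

84.28 m

3584 / 450 = 7.96, so 8 ramp runs are needed. That means 7 intermediate landings.
Horizontal run for 3584 mm of rise at 1:20 is 3584 × 20 = 71680 mm.
7 intermediate landings contribute 7 × 1800 = 12600 mm.
Developed length = 71680 + 12600 = 84280 mm.
= 84.28 m.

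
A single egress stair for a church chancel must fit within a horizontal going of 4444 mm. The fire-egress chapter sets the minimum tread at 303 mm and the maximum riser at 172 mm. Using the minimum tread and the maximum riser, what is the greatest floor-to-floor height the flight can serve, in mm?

4444 / 303 = 14.67, so 14 treads fit.
Risers = treads + 1 = 15.
Maximum height = 15 × 172 = 2580 mm.

2580 mm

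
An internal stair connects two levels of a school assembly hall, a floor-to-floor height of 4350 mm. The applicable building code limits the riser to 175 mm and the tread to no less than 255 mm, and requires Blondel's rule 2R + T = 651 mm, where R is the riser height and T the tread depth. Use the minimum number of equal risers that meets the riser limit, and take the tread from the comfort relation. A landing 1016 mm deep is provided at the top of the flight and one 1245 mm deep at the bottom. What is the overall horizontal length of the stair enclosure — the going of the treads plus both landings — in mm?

4350 / 175 = 24.857 → round up to 25 risers.
R = 4350 ÷ 25 = 174 mm.
T = 651 − 2·174 = 303 mm, which satisfies the 255 mm minimum.
25 risers give 24 treads; going = 24 × 303 = 7272 mm.
Enclosure = 7272 + 1016 + 1245 = 9533 mm.

9533 mm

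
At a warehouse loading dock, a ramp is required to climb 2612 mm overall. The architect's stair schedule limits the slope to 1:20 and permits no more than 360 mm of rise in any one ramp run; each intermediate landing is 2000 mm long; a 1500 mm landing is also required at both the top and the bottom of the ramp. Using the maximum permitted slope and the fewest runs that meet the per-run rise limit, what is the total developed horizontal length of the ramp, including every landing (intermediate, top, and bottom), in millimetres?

69240 mm

At most 360 each: 2612/360 = 7.26, giving 8 ramp runs. That means 7 intermediate landings.
Horizontal run for 2612 mm of rise at 1:20 is 2612 × 20 = 52240 mm.
7 intermediate landings contribute 7 × 2000 = 14000 mm.
Top and bottom landings: 2 × 1500 = 3000 mm.
Total = 52240 + 14000 + 3000 = 69240 mm.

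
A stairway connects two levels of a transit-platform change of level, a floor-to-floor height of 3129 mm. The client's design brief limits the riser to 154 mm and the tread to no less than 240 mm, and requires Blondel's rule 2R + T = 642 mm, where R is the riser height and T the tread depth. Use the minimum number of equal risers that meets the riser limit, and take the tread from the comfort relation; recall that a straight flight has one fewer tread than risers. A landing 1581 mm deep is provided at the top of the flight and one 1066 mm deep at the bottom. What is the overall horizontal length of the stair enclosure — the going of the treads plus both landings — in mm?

9527 mm

⌈3129/154⌉ = 21 risers.
R = 3129 ÷ 21 = 149 mm.
T = 642 − 2·149 = 344 mm, which satisfies the 240 mm minimum.
21 risers give 20 treads; going = 20 × 344 = 6880 mm.
Enclosure = 6880 + 1581 + 1066 = 9527 mm.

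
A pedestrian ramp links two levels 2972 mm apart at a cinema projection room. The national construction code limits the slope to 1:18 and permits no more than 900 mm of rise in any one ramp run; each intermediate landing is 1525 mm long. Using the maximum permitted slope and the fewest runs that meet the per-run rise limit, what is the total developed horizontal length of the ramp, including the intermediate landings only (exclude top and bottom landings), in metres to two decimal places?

⌈2972/900⌉ = 4 ramp runs. That means 3 intermediate landings.
Ramp run (horizontal) at 1:18: 2972 × 18 = 53496 mm.
3 intermediate landings contribute 3 × 1525 = 4575 mm.
Total developed length = 53496 + 4575 = 58071 mm.
= 58.07 m.

58.07 m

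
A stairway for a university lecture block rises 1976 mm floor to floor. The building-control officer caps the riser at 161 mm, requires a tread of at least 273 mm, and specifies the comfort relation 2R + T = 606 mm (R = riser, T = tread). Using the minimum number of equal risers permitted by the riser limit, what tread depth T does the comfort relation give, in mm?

302 mm

1976 / 161 = 12.27, so 13 risers are needed.
Riser R = 1976 / 13 = 152 mm, within the 161 mm limit.
From 2R + T = 606: T = 606 − 304 = 302 mm.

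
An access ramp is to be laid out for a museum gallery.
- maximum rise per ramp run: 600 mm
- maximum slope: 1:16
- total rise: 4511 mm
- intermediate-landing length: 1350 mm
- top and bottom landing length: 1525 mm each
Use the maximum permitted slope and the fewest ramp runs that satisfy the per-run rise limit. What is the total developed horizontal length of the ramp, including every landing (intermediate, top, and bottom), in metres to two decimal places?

4511 / 600 = 7.518 → round up to 8 ramp runs. That means 7 intermediate landings.
Horizontal run for 4511 mm of rise at 1:16 is 4511 × 16 = 72176 mm.
Intermediate landings: 7 × 1350 = 9450 mm.
Top and bottom landings: 2 × 1525 = 3050 mm.
Total = 72176 + 9450 + 3050 = 84676 mm.
= 84.68 m.

84.68 m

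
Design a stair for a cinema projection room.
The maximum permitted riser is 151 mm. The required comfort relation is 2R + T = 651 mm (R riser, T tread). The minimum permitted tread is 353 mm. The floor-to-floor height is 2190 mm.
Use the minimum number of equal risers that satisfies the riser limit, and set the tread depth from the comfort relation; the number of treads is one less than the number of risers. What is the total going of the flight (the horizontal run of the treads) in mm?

At most 151 each: 2190/151 = 14.50, giving 15 risers.
R = 2190 ÷ 15 = 146 mm.
From 2R + T = 651: T = 651 − 292 = 359 mm.
15 risers give 14 treads; going = 14 × 359 = 5026 mm.

5026 mm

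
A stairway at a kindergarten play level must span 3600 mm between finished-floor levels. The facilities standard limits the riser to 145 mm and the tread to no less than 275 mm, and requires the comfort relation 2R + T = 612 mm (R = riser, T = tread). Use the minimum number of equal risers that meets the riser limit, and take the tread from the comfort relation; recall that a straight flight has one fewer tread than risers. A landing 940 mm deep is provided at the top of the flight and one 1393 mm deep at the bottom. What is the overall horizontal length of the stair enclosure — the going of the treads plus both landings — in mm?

⌈3600/145⌉ = 25 risers.
Each riser is 3600/25 = 144 mm (≤ 145 mm).
T = 612 − 2·144 = 324 mm, which satisfies the 275 mm minimum.
Going = (25 − 1) × 324 = 7776 mm.
Enclosure = 7776 + 940 + 1393 = 10109 mm.

10109 mm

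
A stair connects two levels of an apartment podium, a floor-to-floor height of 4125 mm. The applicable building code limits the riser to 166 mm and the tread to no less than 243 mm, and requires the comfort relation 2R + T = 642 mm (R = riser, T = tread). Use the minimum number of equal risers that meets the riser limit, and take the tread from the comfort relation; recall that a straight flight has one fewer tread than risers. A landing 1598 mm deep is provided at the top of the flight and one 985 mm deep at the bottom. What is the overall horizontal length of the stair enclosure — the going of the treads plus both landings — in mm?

10071 mm

4125 / 166 = 24.85, so 25 risers are needed.
R = 4125 ÷ 25 = 165 mm.
Tread T = 642 − 2 × 165 = 312 mm (≥ 243 mm).
Going = (25 − 1) × 312 = 7488 mm.
Add landings: 7488 + 1598 + 985 = 10071 mm.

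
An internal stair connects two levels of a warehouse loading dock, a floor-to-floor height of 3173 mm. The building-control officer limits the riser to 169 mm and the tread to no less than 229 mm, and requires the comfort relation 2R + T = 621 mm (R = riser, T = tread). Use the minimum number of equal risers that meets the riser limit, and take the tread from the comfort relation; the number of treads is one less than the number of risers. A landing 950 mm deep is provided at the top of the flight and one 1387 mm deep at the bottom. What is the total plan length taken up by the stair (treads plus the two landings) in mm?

7503 mm

At most 169 each: 3173/169 = 18.78, giving 19 risers.
Riser R = 3173 / 19 = 167 mm, within the 169 mm limit.
T = 621 − 2·167 = 287 mm, which satisfies the 229 mm minimum.
19 risers give 18 treads; going = 18 × 287 = 5166 mm.
Add landings: 5166 + 950 + 1387 = 7503 mm.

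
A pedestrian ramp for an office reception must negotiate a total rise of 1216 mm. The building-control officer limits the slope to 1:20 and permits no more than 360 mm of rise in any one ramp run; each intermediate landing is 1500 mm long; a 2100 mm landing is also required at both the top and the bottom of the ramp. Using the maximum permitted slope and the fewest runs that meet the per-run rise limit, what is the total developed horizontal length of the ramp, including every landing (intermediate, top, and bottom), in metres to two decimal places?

33.02 m

⌈1216/360⌉ = 4 ramp runs. That means 3 intermediate landings.
Ramp run (horizontal) at 1:20: 1216 × 20 = 24320 mm.
3 intermediate landings contribute 3 × 1500 = 4500 mm.
Top and bottom landings: 2 × 2100 = 4200 mm.
Total = 24320 + 4500 + 4200 = 33020 mm.
= 33.02 m.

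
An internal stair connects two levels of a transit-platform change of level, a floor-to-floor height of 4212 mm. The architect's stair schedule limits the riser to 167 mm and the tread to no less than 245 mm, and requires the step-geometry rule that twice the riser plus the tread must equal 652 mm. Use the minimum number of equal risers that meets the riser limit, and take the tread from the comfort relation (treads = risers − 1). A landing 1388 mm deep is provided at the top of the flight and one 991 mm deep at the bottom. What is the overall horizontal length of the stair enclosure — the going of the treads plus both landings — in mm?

10579 mm

4212 / 167 = 25.22, so 26 risers are needed.
Each riser is 4212/26 = 162 mm (≤ 167 mm).
Tread T = 652 − 2 × 162 = 328 mm (≥ 245 mm).
Going = (26 − 1) × 328 = 8200 mm.
Add landings: 8200 + 1388 + 991 = 10579 mm.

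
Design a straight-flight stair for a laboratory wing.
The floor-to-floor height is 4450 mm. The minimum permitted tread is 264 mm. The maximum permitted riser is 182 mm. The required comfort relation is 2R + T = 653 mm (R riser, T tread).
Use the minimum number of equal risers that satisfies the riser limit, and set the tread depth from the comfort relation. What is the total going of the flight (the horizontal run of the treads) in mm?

4450 / 182 = 24.45, so 25 risers are needed.
R = 4450 ÷ 25 = 178 mm.
T = 653 − 2·178 = 297 mm, which satisfies the 264 mm minimum.
Treads = 25 − 1 = 24; going = 24 × 297 = 7128 mm.

7128 mm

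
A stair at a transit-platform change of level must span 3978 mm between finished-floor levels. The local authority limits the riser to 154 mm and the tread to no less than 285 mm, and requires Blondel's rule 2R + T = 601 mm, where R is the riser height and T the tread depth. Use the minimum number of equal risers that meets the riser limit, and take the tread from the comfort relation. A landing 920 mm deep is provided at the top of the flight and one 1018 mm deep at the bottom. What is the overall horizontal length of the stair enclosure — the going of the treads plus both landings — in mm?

3978 / 154 = 25.831 → round up to 26 risers.
Each riser is 3978/26 = 153 mm (≤ 154 mm).
From 2R + T = 601: T = 601 − 306 = 295 mm.
Going = (26 − 1) × 295 = 7375 mm.
Enclosure = 7375 + 920 + 1018 = 9313 mm.

9313 mm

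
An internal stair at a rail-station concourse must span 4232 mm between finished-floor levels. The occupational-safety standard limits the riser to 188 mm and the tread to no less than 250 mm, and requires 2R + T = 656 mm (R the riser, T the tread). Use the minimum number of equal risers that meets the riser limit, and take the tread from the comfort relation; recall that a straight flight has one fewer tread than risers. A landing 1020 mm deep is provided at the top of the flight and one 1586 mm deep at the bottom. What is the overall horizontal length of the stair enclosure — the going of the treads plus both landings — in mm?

8942 mm

4232 / 188 = 22.511 → round up to 23 risers.
Riser R = 4232 / 23 = 184 mm, within the 188 mm limit.
T = 656 − 2·184 = 288 mm, which satisfies the 250 mm minimum.
Going = (23 − 1) × 288 = 6336 mm.
Add landings: 6336 + 1020 + 1586 = 8942 mm.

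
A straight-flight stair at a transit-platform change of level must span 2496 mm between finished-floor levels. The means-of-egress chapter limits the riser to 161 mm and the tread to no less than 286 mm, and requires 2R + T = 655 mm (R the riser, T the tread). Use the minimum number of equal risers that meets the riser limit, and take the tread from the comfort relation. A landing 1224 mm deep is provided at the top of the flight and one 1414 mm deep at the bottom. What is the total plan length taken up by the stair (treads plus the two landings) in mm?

2496 / 161 = 15.503 → round up to 16 risers.
R = 2496 ÷ 16 = 156 mm.
From 2R + T = 655: T = 655 − 312 = 343 mm.
Going = (16 − 1) × 343 = 5145 mm.
Enclosure = 5145 + 1224 + 1414 = 7783 mm.

7783 mm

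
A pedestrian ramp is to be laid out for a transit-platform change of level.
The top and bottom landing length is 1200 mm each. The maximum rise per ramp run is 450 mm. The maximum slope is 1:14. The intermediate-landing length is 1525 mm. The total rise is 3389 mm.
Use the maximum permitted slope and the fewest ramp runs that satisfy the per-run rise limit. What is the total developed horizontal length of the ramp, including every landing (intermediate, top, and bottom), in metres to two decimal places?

3389 / 450 = 7.53, so 8 ramp runs are needed. That means 7 intermediate landings.
Horizontal run for 3389 mm of rise at 1:14 is 3389 × 14 = 47446 mm.
7 intermediate landings contribute 7 × 1525 = 10675 mm.
Top and bottom landings: 2 × 1200 = 2400 mm.
Total = 47446 + 10675 + 2400 = 60521 mm.
= 60.52 m.

60.52 m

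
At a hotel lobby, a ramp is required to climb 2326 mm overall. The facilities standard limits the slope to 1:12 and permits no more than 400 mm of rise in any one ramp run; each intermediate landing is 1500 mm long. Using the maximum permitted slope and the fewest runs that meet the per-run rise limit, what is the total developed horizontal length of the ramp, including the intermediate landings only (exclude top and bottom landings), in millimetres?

2326 / 400 = 5.82, so 6 ramp runs are needed. That means 5 intermediate landings.
Ramp run (horizontal) at 1:12: 2326 × 12 = 27912 mm.
5 intermediate landings contribute 5 × 1500 = 7500 mm.
Total developed length = 27912 + 7500 = 35412 mm.

35412 mm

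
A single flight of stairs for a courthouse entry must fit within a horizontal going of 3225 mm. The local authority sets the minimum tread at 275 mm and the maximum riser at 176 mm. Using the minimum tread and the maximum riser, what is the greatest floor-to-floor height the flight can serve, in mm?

3225 / 275 = 11.73, so 11 treads fit.
Risers = treads + 1 = 12.
Maximum height = 12 × 176 = 2112 mm.

2112 mm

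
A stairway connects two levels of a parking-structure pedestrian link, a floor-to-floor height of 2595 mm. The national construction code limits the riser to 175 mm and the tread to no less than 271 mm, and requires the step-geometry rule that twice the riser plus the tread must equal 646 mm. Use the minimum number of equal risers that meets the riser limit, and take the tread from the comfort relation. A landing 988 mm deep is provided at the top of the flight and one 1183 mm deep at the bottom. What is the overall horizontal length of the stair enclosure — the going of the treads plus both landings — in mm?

At most 175 each: 2595/175 = 14.83, giving 15 risers.
Each riser is 2595/15 = 173 mm (≤ 175 mm).
Tread T = 646 − 2 × 173 = 300 mm (≥ 271 mm).
15 risers give 14 treads; going = 14 × 300 = 4200 mm.
Add landings: 4200 + 988 + 1183 = 6371 mm.

6371 mm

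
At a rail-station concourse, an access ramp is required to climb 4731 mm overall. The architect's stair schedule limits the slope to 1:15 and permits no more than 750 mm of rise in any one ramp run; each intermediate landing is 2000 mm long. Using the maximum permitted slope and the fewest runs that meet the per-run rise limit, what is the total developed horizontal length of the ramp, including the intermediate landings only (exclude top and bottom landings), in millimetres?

4731 / 750 = 6.308 → round up to 7 ramp runs. That means 6 intermediate landings.
Horizontal run for 4731 mm of rise at 1:15 is 4731 × 15 = 70965 mm.
Intermediate landings: 6 × 2000 = 12000 mm.
Developed length = 70965 + 12000 = 82965 mm.

82965 mm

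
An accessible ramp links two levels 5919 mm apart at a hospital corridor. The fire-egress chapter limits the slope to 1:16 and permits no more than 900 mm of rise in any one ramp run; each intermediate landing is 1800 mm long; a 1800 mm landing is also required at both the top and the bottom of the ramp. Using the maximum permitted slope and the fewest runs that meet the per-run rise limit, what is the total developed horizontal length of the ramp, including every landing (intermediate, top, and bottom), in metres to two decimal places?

109.10 m

5919 / 900 = 6.58, so 7 ramp runs are needed. That means 6 intermediate landings.
Horizontal run for 5919 mm of rise at 1:16 is 5919 × 16 = 94704 mm.
6 intermediate landings contribute 6 × 1800 = 10800 mm.
Top and bottom landings: 2 × 1800 = 3600 mm.
Total = 94704 + 10800 + 3600 = 109104 mm.
= 109.10 m.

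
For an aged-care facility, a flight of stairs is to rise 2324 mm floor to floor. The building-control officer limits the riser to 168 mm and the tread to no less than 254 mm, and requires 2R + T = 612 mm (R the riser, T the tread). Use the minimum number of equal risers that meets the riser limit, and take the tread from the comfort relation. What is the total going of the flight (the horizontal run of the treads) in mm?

At most 168 each: 2324/168 = 13.83, giving 14 risers.
Riser R = 2324 / 14 = 166 mm, within the 168 mm limit.
T = 612 − 2·166 = 280 mm, which satisfies the 254 mm minimum.
Treads = 14 − 1 = 13; going = 13 × 280 = 3640 mm.

3640 mm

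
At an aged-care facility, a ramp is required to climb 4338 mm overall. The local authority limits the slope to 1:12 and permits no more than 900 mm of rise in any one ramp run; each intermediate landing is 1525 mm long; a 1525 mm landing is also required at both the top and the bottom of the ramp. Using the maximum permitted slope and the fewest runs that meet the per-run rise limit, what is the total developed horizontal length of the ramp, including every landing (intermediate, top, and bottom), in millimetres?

4338 / 900 = 4.820 → round up to 5 ramp runs. That means 4 intermediate landings.
Ramp run (horizontal) at 1:12: 4338 × 12 = 52056 mm.
Intermediate landings: 4 × 1525 = 6100 mm.
Top and bottom landings: 2 × 1525 = 3050 mm.
Total = 52056 + 6100 + 3050 = 61206 mm.

61206 mm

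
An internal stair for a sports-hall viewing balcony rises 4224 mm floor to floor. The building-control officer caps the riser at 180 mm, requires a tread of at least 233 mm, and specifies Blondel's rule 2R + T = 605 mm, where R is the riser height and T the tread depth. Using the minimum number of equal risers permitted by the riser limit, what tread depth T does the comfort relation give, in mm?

4224 / 180 = 23.467 → round up to 24 risers.
Each riser is 4224/24 = 176 mm (≤ 180 mm).
From 2R + T = 605: T = 605 − 352 = 253 mm.

253 mm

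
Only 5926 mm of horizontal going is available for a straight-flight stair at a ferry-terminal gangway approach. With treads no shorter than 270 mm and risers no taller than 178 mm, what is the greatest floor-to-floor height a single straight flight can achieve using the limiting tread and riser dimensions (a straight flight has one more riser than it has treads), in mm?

5926 / 270 = 21.95, so 21 treads fit.
Risers = treads + 1 = 22.
Maximum height = 22 × 178 = 3916 mm.

3916 mm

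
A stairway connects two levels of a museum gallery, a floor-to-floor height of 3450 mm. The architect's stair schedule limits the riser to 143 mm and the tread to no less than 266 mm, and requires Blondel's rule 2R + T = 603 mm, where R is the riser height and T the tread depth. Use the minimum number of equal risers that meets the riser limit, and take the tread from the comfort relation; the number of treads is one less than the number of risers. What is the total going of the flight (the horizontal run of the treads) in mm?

7848 mm

At most 143 each: 3450/143 = 24.13, giving 25 risers.
Each riser is 3450/25 = 138 mm (≤ 143 mm).
From 2R + T = 603: T = 603 − 276 = 327 mm.
Treads = 25 − 1 = 24; going = 24 × 327 = 7848 mm.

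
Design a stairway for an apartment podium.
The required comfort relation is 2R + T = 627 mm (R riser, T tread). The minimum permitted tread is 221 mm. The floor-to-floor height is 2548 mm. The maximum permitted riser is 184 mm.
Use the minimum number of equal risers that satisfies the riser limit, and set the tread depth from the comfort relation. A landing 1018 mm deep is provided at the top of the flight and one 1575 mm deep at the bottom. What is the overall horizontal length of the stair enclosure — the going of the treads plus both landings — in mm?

2548 / 184 = 13.85, so 14 risers are needed.
Riser R = 2548 / 14 = 182 mm, within the 184 mm limit.
Tread T = 627 − 2 × 182 = 263 mm (≥ 221 mm).
Going = (14 − 1) × 263 = 3419 mm.
Enclosure = 3419 + 1018 + 1575 = 6012 mm.

6012 mm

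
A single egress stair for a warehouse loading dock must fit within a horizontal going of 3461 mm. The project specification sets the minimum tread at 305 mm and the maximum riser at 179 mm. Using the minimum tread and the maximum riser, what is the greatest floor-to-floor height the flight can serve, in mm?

2148 mm

Treads that fit: ⌊3461 / 305⌋ = 11.
Risers = treads + 1 = 12.
Maximum height = 12 × 179 = 2148 mm.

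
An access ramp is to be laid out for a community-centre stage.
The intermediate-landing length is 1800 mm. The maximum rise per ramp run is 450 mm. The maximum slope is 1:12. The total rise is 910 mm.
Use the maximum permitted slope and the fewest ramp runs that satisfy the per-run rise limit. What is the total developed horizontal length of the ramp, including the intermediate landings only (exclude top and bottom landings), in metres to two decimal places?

At most 450 each: 910/450 = 2.02, giving 3 ramp runs. That means 2 intermediate landings.
Ramp run (horizontal) at 1:12: 910 × 12 = 10920 mm.
Intermediate landings: 2 × 1800 = 3600 mm.
Developed length = 10920 + 3600 = 14520 mm.
= 14.52 m.

14.52 m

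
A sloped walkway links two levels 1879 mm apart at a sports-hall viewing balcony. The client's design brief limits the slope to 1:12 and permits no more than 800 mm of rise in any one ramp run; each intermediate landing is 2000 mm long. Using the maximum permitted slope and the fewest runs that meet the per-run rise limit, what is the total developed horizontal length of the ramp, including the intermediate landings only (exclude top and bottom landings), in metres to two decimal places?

1879 / 800 = 2.349 → round up to 3 ramp runs. That means 2 intermediate landings.
Ramp run (horizontal) at 1:12: 1879 × 12 = 22548 mm.
Intermediate landings: 2 × 2000 = 4000 mm.
Total developed length = 22548 + 4000 = 26548 mm.
= 26.55 m.

26.55 m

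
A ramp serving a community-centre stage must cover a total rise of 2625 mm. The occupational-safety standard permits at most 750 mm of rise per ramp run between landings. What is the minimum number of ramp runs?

2625 / 750 = 3.50, so 4 ramp runs are needed.

4 runs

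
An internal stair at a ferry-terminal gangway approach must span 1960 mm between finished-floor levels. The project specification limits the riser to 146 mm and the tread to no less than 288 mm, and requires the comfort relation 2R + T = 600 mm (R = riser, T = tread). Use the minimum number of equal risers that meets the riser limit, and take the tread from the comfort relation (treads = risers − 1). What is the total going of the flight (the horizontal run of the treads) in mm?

1960 / 146 = 13.425 → round up to 14 risers.
Riser R = 1960 / 14 = 140 mm, within the 146 mm limit.
Tread T = 600 − 2 × 140 = 320 mm (≥ 288 mm).
Treads = 14 − 1 = 13; going = 13 × 320 = 4160 mm.

4160 mm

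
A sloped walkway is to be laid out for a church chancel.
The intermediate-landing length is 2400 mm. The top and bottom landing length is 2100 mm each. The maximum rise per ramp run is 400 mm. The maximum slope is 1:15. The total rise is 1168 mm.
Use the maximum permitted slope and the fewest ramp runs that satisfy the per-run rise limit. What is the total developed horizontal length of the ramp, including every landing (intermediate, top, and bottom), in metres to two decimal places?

26.52 m

1168 / 400 = 2.92, so 3 ramp runs are needed. That means 2 intermediate landings.
Horizontal run for 1168 mm of rise at 1:15 is 1168 × 15 = 17520 mm.
Intermediate landings: 2 × 2400 = 4800 mm.
Top and bottom landings: 2 × 2100 = 4200 mm.
Total = 17520 + 4800 + 4200 = 26520 mm.
= 26.52 m.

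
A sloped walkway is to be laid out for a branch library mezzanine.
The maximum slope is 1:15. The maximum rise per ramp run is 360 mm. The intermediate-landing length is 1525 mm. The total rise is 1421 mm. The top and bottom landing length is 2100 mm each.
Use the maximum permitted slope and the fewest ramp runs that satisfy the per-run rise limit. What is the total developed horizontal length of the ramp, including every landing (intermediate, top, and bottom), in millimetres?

⌈1421/360⌉ = 4 ramp runs. That means 3 intermediate landings.
Horizontal run for 1421 mm of rise at 1:15 is 1421 × 15 = 21315 mm.
3 intermediate landings contribute 3 × 1525 = 4575 mm.
Top and bottom landings: 2 × 2100 = 4200 mm.
Total = 21315 + 4575 + 4200 = 30090 mm.

30090 mm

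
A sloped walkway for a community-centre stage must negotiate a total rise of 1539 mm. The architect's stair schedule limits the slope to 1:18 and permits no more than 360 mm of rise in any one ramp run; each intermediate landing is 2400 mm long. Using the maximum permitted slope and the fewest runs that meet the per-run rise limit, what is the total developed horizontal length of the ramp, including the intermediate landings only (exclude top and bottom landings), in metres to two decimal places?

37.30 m

1539 / 360 = 4.28, so 5 ramp runs are needed. That means 4 intermediate landings.
Horizontal run for 1539 mm of rise at 1:18 is 1539 × 18 = 27702 mm.
4 intermediate landings contribute 4 × 2400 = 9600 mm.
Total developed length = 27702 + 9600 = 37302 mm.
= 37.30 m.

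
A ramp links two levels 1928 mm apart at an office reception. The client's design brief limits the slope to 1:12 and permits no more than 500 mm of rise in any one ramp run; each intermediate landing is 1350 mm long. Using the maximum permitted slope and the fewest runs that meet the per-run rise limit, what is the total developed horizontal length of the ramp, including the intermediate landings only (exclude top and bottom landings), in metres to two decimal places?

1928 / 500 = 3.86, so 4 ramp runs are needed. That means 3 intermediate landings.
Ramp run (horizontal) at 1:12: 1928 × 12 = 23136 mm.
Intermediate landings: 3 × 1350 = 4050 mm.
Developed length = 23136 + 4050 = 27186 mm.
= 27.19 m.

27.19 m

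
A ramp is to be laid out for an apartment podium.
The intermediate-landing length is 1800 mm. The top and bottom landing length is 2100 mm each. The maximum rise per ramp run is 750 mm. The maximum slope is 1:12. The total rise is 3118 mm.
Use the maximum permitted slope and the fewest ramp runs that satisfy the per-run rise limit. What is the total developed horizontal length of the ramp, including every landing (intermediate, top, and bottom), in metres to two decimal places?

48.82 m

At most 750 each: 3118/750 = 4.16, giving 5 ramp runs. That means 4 intermediate landings.
Ramp run (horizontal) at 1:12: 3118 × 12 = 37416 mm.
4 intermediate landings contribute 4 × 1800 = 7200 mm.
Top and bottom landings: 2 × 2100 = 4200 mm.
Total = 37416 + 7200 + 4200 = 48816 mm.
= 48.82 m.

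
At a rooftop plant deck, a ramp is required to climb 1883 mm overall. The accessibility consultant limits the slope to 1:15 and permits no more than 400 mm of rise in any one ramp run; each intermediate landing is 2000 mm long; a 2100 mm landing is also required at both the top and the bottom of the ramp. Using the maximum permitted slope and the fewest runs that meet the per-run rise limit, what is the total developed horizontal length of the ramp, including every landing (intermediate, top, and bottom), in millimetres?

40445 mm

⌈1883/400⌉ = 5 ramp runs. That means 4 intermediate landings.
Ramp run (horizontal) at 1:15: 1883 × 15 = 28245 mm.
Intermediate landings: 4 × 2000 = 8000 mm.
Top and bottom landings: 2 × 2100 = 4200 mm.
Total = 28245 + 8000 + 4200 = 40445 mm.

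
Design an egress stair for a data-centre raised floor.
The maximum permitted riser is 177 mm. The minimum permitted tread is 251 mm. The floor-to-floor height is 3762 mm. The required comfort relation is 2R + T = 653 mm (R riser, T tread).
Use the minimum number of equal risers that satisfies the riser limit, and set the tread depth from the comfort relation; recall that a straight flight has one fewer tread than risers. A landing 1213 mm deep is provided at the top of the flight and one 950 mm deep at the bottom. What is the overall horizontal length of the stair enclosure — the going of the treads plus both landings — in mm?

8694 mm

3762 / 177 = 21.254 → round up to 22 risers.
Riser R = 3762 / 22 = 171 mm, within the 177 mm limit.
T = 653 − 2·171 = 311 mm, which satisfies the 251 mm minimum.
Treads = 22 − 1 = 21; going = 21 × 311 = 6531 mm.
Enclosure = 6531 + 1213 + 950 = 8694 mm.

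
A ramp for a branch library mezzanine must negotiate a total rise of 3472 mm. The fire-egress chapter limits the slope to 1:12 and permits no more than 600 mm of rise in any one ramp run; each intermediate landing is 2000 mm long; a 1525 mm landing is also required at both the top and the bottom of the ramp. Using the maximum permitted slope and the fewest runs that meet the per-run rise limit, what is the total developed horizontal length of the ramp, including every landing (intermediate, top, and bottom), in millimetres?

54714 mm

⌈3472/600⌉ = 6 ramp runs. That means 5 intermediate landings.
Ramp run (horizontal) at 1:12: 3472 × 12 = 41664 mm.
5 intermediate landings contribute 5 × 2000 = 10000 mm.
Top and bottom landings: 2 × 1525 = 3050 mm.
Total = 41664 + 10000 + 3050 = 54714 mm.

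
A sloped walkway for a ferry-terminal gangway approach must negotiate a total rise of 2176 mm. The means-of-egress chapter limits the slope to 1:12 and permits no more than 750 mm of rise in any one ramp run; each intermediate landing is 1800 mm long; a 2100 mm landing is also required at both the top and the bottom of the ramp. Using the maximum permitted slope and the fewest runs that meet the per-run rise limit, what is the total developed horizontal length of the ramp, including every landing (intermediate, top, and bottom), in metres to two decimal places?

33.91 m

⌈2176/750⌉ = 3 ramp runs. That means 2 intermediate landings.
Ramp run (horizontal) at 1:12: 2176 × 12 = 26112 mm.
2 intermediate landings contribute 2 × 1800 = 3600 mm.
Top and bottom landings: 2 × 2100 = 4200 mm.
Total = 26112 + 3600 + 4200 = 33912 mm.
= 33.91 m.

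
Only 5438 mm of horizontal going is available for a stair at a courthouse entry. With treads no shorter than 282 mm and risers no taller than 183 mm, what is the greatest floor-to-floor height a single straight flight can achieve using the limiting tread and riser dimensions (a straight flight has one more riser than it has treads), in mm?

3660 mm

5438 / 282 = 19.28, so 19 treads fit.
Risers = treads + 1 = 20.
Maximum height = 20 × 183 = 3660 mm.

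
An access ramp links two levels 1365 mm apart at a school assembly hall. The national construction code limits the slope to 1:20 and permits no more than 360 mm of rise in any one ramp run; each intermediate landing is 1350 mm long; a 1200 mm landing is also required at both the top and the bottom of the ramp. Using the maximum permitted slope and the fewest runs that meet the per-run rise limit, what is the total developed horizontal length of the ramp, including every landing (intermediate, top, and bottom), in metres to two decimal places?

At most 360 each: 1365/360 = 3.79, giving 4 ramp runs. That means 3 intermediate landings.
Horizontal run for 1365 mm of rise at 1:20 is 1365 × 20 = 27300 mm.
3 intermediate landings contribute 3 × 1350 = 4050 mm.
Top and bottom landings: 2 × 1200 = 2400 mm.
Total = 27300 + 4050 + 2400 = 33750 mm.
= 33.75 m.

33.75 m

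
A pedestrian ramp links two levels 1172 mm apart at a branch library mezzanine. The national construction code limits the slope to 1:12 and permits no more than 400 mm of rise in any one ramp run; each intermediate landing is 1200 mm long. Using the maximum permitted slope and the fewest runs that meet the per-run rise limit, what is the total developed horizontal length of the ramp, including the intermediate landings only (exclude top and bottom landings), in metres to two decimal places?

At most 400 each: 1172/400 = 2.93, giving 3 ramp runs. That means 2 intermediate landings.
Horizontal run for 1172 mm of rise at 1:12 is 1172 × 12 = 14064 mm.
2 intermediate landings contribute 2 × 1200 = 2400 mm.
Developed length = 14064 + 2400 = 16464 mm.
= 16.46 m.

16.46 m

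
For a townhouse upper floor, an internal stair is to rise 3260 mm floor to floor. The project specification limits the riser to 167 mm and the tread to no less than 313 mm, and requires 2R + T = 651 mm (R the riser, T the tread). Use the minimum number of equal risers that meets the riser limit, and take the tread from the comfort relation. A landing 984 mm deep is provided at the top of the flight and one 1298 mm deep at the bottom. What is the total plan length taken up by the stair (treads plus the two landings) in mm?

8457 mm

⌈3260/167⌉ = 20 risers.
Each riser is 3260/20 = 163 mm (≤ 167 mm).
T = 651 − 2·163 = 325 mm, which satisfies the 313 mm minimum.
20 risers give 19 treads; going = 19 × 325 = 6175 mm.
Add landings: 6175 + 984 + 1298 = 8457 mm.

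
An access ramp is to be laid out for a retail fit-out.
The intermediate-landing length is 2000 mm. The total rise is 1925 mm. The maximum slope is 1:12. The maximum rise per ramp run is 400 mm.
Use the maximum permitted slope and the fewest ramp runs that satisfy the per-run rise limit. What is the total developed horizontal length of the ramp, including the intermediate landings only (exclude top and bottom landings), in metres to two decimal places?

1925 / 400 = 4.812 → round up to 5 ramp runs. That means 4 intermediate landings.
Horizontal run for 1925 mm of rise at 1:12 is 1925 × 12 = 23100 mm.
Intermediate landings: 4 × 2000 = 8000 mm.
Developed length = 23100 + 8000 = 31100 mm.
= 31.10 m.

31.10 m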